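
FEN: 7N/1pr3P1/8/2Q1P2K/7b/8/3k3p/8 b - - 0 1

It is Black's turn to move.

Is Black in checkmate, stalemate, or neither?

Black to move; black king on d2.
In check: no.
Legal moves for Black include: Rc8, Rxg7, Rf7, Re7, Rd7, Rc6, Rxc5, Bd8, Be7, Bf6, Bg5, Bg3, Bf2, Be1, Kd3, Ke2, Ke1, Kd1, ... (list truncated; more exist).
Black has legal moves and is not in check → neither.

neither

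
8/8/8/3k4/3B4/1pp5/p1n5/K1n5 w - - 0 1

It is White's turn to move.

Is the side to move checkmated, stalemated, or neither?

White to move; white king on a1.
In check: yes, from the black knight on c2.
King squares — b1: attacked by Pa2; a2: attacked by Nc1; b2: attacked by Pc3.
Legal moves for White: none.
In check with no legal moves → checkmate.

checkmate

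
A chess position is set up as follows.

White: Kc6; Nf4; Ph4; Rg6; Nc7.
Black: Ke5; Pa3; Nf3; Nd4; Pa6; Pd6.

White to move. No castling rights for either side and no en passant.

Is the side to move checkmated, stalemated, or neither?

White to move; white king on c6.
In check: yes, from the black knight on d4.
King squares — b5: attacked by Nd4; c5: attacked by Pd6; d5: attacked by Ke5; b6: available; d6: attacked by Ke5; b7: available; c7: own knight; d7: available.
Legal moves for White: Kd7, Kb7, Kb6.
White is in check but has 3 legal moves → neither.

neither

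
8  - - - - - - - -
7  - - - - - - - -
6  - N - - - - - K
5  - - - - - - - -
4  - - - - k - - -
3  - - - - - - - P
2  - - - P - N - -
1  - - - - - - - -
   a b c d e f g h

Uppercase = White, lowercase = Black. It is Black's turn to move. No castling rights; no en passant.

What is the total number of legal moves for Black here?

Black to move; king on e4.
In check: yes, from the white knight on f2.
Legal moves: Kf5, Ke5, Kf4, Kd4, Kf3.
Count: 5.

5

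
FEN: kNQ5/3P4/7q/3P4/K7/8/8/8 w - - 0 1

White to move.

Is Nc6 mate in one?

yes

After Nc6: black king on a8; in check: yes, from the white queen on c8.
King squares — a7: attacked by Nc6; b7: attacked by Qc8; b8: attacked by Nc6.
Black has no legal moves → checkmate.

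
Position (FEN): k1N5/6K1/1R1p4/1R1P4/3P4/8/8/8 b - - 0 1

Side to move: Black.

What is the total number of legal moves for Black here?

0

Black to move; king on a8.
In check: no.
Legal moves: none.
Count: 0.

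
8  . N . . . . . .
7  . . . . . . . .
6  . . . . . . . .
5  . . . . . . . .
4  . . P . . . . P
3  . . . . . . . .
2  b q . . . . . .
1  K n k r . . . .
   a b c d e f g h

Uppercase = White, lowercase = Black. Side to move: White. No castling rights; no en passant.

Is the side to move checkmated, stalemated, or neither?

checkmate

White to move; white king on a1.
In check: yes, from the black queen on b2.
King squares — b1: attacked by Kc1; a2: attacked by Qb2; b2: attacked by Kc1.
Legal moves for White: none.
In check with no legal moves → checkmate.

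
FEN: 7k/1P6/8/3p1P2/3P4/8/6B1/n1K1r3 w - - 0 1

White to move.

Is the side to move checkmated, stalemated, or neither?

White to move; white king on c1.
In check: yes, from the black rook on e1.
King squares — b1: attacked by Re1; d1: attacked by Re1; b2: available; c2: attacked by Na1; d2: available.
Legal moves for White: Kd2, Kb2.
White is in check but has 2 legal moves → neither.

neither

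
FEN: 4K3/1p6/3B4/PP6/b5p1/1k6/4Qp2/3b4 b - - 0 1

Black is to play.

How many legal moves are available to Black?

Black to move; king on b3.
In check: no.
Legal moves: Bxb5+, Kc3, Bxe2, Bc2, b6, g3, f1=Q, f1=R, f1=B, f1=N.
Count: 10.

10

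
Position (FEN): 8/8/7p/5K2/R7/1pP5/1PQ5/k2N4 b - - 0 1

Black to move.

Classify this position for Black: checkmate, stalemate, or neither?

checkmate

Black to move; black king on a1.
In check: yes, from the white rook on a4.
King squares — b1: attacked by Qc2; a2: attacked by Ra4; b2: attacked by Nd1.
Legal moves for Black: none.
In check with no legal moves → checkmate.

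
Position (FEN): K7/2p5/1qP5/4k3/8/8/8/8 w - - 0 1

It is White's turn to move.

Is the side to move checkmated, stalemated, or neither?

stalemate

White to move; white king on a8.
In check: no.
King squares — a7: attacked by Qb6; b7: attacked by Qb6; b8: attacked by Qb6.
Legal moves for White: none.
Not in check and no legal moves → stalemate.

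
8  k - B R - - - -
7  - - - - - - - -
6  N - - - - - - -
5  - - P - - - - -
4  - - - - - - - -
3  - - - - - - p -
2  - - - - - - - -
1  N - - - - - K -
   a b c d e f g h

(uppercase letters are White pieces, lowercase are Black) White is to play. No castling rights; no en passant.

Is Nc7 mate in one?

After Nc7: black king on a8; in check: yes, from the white knight on c7.
Black has 2 legal replies: Kb8, Ka7.
In check but a legal move exists → not checkmate.

no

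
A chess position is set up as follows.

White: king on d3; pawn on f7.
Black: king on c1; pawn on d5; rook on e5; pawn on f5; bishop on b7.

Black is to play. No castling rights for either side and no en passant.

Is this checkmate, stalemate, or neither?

Black to move; black king on c1.
In check: no.
Legal moves for Black: Bc8, Ba8, Bc6, Ba6+, Re8, Re7, Re6, Re4, Re3+, Re2, Re1, Kb2, Kd1, Kb1, f4, d4.
Black has 16 legal moves and is not in check → neither.

neither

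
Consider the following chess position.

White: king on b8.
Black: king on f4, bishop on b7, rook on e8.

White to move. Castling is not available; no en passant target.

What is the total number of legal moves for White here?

3

White to move; king on b8.
In check: yes, from the black rook on e8.
Legal moves: Kc7, Kxb7, Ka7.
Count: 3.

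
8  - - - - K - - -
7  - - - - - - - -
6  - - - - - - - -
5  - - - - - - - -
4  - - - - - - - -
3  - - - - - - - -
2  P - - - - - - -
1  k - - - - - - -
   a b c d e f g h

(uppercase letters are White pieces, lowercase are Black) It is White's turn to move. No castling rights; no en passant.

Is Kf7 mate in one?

After Kf7: black king on a1; in check: no.
Black is not in check, so this cannot be checkmate.

no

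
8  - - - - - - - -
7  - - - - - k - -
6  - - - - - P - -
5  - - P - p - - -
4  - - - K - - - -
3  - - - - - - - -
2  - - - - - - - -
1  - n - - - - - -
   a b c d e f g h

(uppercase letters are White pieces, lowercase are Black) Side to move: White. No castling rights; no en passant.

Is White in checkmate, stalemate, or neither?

neither

White to move; white king on d4.
In check: yes, from the black pawn on e5.
King squares — c3: attacked by Nb1; d3: available; e3: available; c4: available; e4: available; c5: own pawn; d5: available; e5: available.
Legal moves for White: Kxe5, Kd5, Ke4, Kc4, Ke3, Kd3.
White is in check but has 6 legal moves → neither.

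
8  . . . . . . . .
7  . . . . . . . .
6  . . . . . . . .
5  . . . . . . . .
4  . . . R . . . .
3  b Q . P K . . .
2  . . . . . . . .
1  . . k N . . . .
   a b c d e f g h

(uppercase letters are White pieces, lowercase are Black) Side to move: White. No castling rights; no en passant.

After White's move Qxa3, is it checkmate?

After Qxa3: black king on c1; in check: yes, from the white queen on a3.
Black has 3 legal replies: Kc2, Kxd1, Kb1.
In check but a legal move exists → not checkmate.

no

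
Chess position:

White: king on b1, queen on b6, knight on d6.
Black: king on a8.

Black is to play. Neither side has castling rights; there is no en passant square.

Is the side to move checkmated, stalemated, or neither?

Black to move; black king on a8.
In check: no.
King squares — a7: attacked by Qb6; b7: attacked by Qb6; b8: attacked by Qb6.
Legal moves for Black: none.
Not in check and no legal moves → stalemate.

stalemate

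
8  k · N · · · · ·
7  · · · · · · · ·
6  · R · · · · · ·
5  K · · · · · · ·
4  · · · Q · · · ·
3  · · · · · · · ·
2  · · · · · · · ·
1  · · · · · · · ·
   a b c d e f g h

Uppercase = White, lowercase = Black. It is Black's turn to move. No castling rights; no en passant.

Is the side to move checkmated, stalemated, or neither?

Black to move; black king on a8.
In check: no.
King squares — a7: attacked by Nc8; b7: attacked by Rb6; b8: attacked by Rb6.
Legal moves for Black: none.
Not in check and no legal moves → stalemate.

stalemate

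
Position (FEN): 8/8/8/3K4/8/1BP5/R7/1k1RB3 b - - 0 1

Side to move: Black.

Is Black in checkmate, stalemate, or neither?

Black to move; black king on b1.
In check: yes, from the white rook on d1.
King squares — a1: attacked by Rd1; c1: attacked by Rd1; a2: attacked by Bb3; b2: attacked by Ra2; c2: attacked by Ra2.
Legal moves for Black: none.
In check with no legal moves → checkmate.

checkmate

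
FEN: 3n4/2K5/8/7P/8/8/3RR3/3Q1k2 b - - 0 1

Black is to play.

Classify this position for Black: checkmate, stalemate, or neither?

Black to move; black king on f1.
In check: yes, from the white queen on d1.
King squares — e1: attacked by Qd1; g1: attacked by Qd1; e2: attacked by Qd1; f2: attacked by Re2; g2: attacked by Re2.
Legal moves for Black: none.
In check with no legal moves → checkmate.

checkmate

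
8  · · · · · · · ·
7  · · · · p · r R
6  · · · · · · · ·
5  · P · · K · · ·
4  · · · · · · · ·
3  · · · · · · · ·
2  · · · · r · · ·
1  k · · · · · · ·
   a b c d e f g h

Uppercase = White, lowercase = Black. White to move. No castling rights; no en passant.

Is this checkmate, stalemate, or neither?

neither

White to move; white king on e5.
In check: yes, from the black rook on e2.
King squares — d4: available; e4: attacked by Re2; f4: available; d5: available; f5: available; d6: attacked by Pe7; e6: attacked by Re2; f6: attacked by Pe7.
Legal moves for White: Kf5, Kd5, Kf4, Kd4.
White is in check but has 4 legal moves → neither.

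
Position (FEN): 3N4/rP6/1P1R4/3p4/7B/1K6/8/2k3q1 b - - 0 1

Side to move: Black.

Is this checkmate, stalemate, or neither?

Black to move; black king on c1.
In check: no.
Legal moves for Black include: Ra8, Rxb7, Ra6, Ra5, Ra4, Ra3+, Ra2, Ra1, Qg8, Qg7, Qg6, Qxb6+, Qg5, Qc5, Qg4, Qd4, Qg3+, Qe3+, ... (list truncated; more exist).
Black has legal moves and is not in check → neither.

neither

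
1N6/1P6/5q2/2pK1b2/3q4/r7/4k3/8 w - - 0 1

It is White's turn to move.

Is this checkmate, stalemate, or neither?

checkmate

White to move; white king on d5.
In check: yes, from the black queen on d4.
King squares — c4: attacked by Qd4; d4: attacked by Pc5; e4: attacked by Qd4; c5: attacked by Qd4; e5: attacked by Qd4; c6: attacked by Qf6; d6: attacked by Qd4; e6: attacked by Bf5.
Legal moves for White: none.
In check with no legal moves → checkmate.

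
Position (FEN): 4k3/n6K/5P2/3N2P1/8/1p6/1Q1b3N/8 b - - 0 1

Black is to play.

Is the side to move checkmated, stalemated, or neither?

Black to move; black king on e8.
In check: no.
Legal moves for Black: Kf8, Kd8, Kf7, Kd7, Nc8, Nc6, Nb5, Bxg5, Ba5, Bf4, Bb4, Be3, Bc3, Be1, Bc1.
Black has 15 legal moves and is not in check → neither.

neither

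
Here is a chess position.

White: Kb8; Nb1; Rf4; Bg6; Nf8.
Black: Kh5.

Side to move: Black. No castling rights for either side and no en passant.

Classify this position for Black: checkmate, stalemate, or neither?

neither

Black to move; black king on h5.
In check: yes, from the white bishop on g6.
King squares — g4: attacked by Rf4; h4: attacked by Rf4; g5: available; g6: attacked by Nf8; h6: available.
Legal moves for Black: Kh6, Kg5.
Black is in check but has 2 legal moves → neither.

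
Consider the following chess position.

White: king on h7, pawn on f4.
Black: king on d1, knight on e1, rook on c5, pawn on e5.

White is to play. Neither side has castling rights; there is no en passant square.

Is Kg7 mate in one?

no

After Kg7: black king on d1; in check: no.
Black is not in check, so this cannot be checkmate.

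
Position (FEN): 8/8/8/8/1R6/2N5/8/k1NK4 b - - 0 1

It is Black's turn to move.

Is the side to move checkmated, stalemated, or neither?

stalemate

Black to move; black king on a1.
In check: no.
King squares — b1: attacked by Nc3; a2: attacked by Nc1; b2: attacked by Rb4.
Legal moves for Black: none.
Not in check and no legal moves → stalemate.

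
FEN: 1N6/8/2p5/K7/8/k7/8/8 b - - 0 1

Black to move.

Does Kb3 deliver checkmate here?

no

After Kb3: white king on a5; in check: no.
White is not in check, so this cannot be checkmate.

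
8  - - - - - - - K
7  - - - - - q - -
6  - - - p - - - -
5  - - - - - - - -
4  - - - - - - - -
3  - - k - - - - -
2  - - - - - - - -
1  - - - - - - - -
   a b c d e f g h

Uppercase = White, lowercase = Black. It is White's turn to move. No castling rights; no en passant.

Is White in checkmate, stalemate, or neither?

White to move; white king on h8.
In check: no.
King squares — g7: attacked by Qf7; h7: attacked by Qf7; g8: attacked by Qf7.
Legal moves for White: none.
Not in check and no legal moves → stalemate.

stalemate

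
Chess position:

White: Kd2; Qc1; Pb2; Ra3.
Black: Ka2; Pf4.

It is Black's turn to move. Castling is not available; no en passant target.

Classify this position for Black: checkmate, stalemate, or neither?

Black to move; black king on a2.
In check: yes, from the white rook on a3.
King squares — a1: attacked by Qc1; b1: attacked by Qc1; b2: attacked by Qc1; a3: attacked by Pb2; b3: attacked by Ra3.
Legal moves for Black: none.
In check with no legal moves → checkmate.

checkmate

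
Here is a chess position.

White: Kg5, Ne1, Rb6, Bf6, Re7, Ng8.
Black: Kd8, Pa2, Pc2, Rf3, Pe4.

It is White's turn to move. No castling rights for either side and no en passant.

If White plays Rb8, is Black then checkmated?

yes

After Rb8: black king on d8; in check: yes, from the white rook on b8.
King squares — c7: attacked by Re7; d7: attacked by Re7; e7: attacked by Bf6; c8: attacked by Rb8; e8: attacked by Re7.
Black has no legal moves → checkmate.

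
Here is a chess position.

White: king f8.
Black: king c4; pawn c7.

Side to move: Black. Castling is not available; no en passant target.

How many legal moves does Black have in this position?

Black to move; king on c4.
In check: no.
Legal moves: Kd5, Kc5, Kb5, Kd4, Kb4, Kd3, Kc3, Kb3, c6, c5.
Count: 10.

10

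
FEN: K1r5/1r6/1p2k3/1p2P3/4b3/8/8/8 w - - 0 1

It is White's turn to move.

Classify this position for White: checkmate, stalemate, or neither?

White to move; white king on a8.
In check: yes, from the black rook on c8.
King squares — a7: attacked by Rb7; b7: attacked by Be4; b8: attacked by Rb7.
Legal moves for White: none.
In check with no legal moves → checkmate.

checkmate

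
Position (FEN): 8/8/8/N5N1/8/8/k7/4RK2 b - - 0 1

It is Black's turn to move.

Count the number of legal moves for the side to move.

Black to move; king on a2.
In check: no.
Legal moves: Ka3, Kb2.
Count: 2.

2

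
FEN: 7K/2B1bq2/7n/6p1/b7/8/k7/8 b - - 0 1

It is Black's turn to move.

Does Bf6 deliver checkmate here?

After Bf6: white king on h8; in check: yes, from the black bishop on f6.
King squares — g7: attacked by Bf6; h7: attacked by Qf7; g8: attacked by Nh6.
White has no legal moves → checkmate.

yes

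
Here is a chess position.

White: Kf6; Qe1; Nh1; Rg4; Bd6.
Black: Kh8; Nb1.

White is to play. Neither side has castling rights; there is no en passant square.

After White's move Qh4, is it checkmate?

After Qh4: black king on h8; in check: yes, from the white queen on h4.
King squares — g7: attacked by Rg4; h7: attacked by Qh4; g8: attacked by Rg4.
Black has no legal moves → checkmate.

yes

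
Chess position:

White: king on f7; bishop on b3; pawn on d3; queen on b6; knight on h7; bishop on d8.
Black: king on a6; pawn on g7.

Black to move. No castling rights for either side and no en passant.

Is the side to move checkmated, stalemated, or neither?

checkmate

Black to move; black king on a6.
In check: yes, from the white queen on b6.
King squares — a5: attacked by Qb6; b5: attacked by Qb6; b6: attacked by Bd8; a7: attacked by Qb6; b7: attacked by Qb6.
Legal moves for Black: none.
In check with no legal moves → checkmate.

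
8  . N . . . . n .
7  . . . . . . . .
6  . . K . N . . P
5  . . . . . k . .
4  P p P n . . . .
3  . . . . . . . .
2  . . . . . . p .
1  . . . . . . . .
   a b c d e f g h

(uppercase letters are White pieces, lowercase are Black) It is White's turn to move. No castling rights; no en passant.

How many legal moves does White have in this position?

White to move; king on c6.
In check: yes, from the black knight on d4.
Legal moves: Kd7, Kc7, Kb7, Kd6, Kb6, Kd5, Kc5, Nxd4+.
Count: 8.

8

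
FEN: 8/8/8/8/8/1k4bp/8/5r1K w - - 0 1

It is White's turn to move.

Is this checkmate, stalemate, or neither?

White to move; white king on h1.
In check: yes, from the black rook on f1.
King squares — g1: attacked by Rf1; g2: attacked by Ph3; h2: attacked by Bg3.
Legal moves for White: none.
In check with no legal moves → checkmate.

checkmate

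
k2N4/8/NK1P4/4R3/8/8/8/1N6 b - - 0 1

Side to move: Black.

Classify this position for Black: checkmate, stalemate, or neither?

stalemate

Black to move; black king on a8.
In check: no.
King squares — a7: attacked by Kb6; b7: attacked by Kb6; b8: attacked by Na6.
Legal moves for Black: none.
Not in check and no legal moves → stalemate.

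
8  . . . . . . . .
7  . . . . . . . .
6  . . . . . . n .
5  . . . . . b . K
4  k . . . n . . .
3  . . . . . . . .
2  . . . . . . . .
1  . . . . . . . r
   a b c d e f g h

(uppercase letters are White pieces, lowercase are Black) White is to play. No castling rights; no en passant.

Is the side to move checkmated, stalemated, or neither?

checkmate

White to move; white king on h5.
In check: yes, from the black rook on h1.
King squares — g4: attacked by Bf5; h4: attacked by Rh1; g5: attacked by Ne4; g6: attacked by Bf5; h6: attacked by Rh1.
Legal moves for White: none.
In check with no legal moves → checkmate.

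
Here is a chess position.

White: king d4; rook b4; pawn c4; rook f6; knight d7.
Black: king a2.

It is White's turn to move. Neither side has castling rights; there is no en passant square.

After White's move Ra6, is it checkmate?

After Ra6: black king on a2; in check: yes, from the white rook on a6.
King squares — a1: attacked by Ra6; b1: attacked by Rb4; b2: attacked by Rb4; a3: attacked by Ra6; b3: attacked by Rb4.
Black has no legal moves → checkmate.

yes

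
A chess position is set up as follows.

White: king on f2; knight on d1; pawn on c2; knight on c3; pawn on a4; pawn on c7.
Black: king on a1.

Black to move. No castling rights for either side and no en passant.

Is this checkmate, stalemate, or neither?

Black to move; black king on a1.
In check: no.
King squares — b1: attacked by Nc3; a2: attacked by Nc3; b2: attacked by Nd1.
Legal moves for Black: none.
Not in check and no legal moves → stalemate.

stalemate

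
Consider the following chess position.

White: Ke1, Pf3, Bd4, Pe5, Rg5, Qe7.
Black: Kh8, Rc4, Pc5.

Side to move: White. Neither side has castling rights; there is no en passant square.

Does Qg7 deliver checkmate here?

After Qg7: black king on h8; in check: yes, from the white queen on g7.
King squares — g7: attacked by Rg5; h7: attacked by Qg7; g8: attacked by Qg7.
Black has no legal moves → checkmate.

yes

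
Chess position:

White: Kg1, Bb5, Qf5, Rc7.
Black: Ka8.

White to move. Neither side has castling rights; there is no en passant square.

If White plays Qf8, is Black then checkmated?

yes

After Qf8: black king on a8; in check: yes, from the white queen on f8.
King squares — a7: attacked by Rc7; b7: attacked by Rc7; b8: attacked by Qf8.
Black has no legal moves → checkmate.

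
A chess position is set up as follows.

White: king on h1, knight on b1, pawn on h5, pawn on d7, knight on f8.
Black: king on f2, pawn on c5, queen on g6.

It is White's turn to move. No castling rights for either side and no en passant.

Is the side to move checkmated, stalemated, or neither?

White to move; white king on h1.
In check: no.
Legal moves for White: Nh7, Nxg6, Ne6, Kh2, Nc3, Na3, Nd2, hxg6, d8=Q, d8=R, d8=B, d8=N, h6.
White has 13 legal moves and is not in check → neither.

neither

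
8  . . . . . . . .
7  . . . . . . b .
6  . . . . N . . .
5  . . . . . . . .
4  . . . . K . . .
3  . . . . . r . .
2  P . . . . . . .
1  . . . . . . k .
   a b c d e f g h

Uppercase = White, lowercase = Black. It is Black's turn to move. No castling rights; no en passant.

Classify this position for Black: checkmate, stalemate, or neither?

Black to move; black king on g1.
In check: no.
Legal moves for Black include: Bh8, Bf8, Bh6, Bf6, Be5, Bd4, Bc3, Bb2, Ba1, Rf8, Rf7, Rf6, Rf5, Rf4+, Rh3, Rg3, Re3+, Rd3, ... (list truncated; more exist).
Black has legal moves and is not in check → neither.

neither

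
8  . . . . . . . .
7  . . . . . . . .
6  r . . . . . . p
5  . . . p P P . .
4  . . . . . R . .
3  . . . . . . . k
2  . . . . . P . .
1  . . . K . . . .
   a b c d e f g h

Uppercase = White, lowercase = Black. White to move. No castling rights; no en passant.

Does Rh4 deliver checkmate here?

After Rh4: black king on h3; in check: yes, from the white rook on h4.
Black has 2 legal replies: Kxh4, Kg2.
In check but a legal move exists → not checkmate.

no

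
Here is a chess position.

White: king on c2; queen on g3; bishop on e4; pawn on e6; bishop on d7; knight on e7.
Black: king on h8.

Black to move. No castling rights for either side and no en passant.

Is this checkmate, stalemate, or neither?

Black to move; black king on h8.
In check: no.
King squares — g7: attacked by Qg3; h7: attacked by Be4; g8: attacked by Qg3.
Legal moves for Black: none.
Not in check and no legal moves → stalemate.

stalemate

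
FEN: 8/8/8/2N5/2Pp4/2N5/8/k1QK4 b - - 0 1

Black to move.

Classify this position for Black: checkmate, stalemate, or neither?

checkmate

Black to move; black king on a1.
In check: yes, from the white queen on c1.
King squares — b1: attacked by Qc1; a2: attacked by Nc3; b2: attacked by Qc1.
Legal moves for Black: none.
In check with no legal moves → checkmate.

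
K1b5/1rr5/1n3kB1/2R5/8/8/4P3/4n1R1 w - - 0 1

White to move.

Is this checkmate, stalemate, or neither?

checkmate

White to move; white king on a8.
In check: yes, from the black knight on b6.
King squares — a7: attacked by Rb7; b7: attacked by Rc7; b8: attacked by Rb7.
Legal moves for White: none.
In check with no legal moves → checkmate.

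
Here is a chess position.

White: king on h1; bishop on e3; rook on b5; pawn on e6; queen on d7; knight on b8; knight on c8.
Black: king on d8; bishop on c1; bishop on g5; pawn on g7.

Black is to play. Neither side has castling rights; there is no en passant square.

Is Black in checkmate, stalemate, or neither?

Black to move; black king on d8.
In check: yes, from the white queen on d7.
King squares — c7: attacked by Qd7; d7: attacked by Pe6; e7: attacked by Qd7; c8: attacked by Qd7; e8: attacked by Qd7.
Legal moves for Black: none.
In check with no legal moves → checkmate.

checkmate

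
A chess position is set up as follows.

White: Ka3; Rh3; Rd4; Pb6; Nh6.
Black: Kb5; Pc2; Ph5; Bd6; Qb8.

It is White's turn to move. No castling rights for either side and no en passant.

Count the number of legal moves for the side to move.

5

White to move; king on a3.
In check: yes, from the black bishop on d6.
Legal moves: Kb3, Kb2, Ka2, Rxd6, Rb4+.
Count: 5.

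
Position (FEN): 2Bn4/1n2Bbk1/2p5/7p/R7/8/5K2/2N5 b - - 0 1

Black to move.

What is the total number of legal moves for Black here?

Black to move; king on g7.
In check: no.
Legal moves: Ne6, Kh8, Kg8, Kh7, Kh6, Kg6, Bg8, Be8, Bg6, Be6, Bd5, Bc4, Bb3, Ba2, Nd6, Nc5, Na5, c5, h4.
Count: 19.

19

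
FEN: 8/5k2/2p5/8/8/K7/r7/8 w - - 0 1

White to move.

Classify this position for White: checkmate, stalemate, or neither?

White to move; white king on a3.
In check: yes, from the black rook on a2.
King squares — a2: available; b2: attacked by Ra2; b3: available; a4: attacked by Ra2; b4: available.
Legal moves for White: Kb4, Kb3, Kxa2.
White is in check but has 3 legal moves → neither.

neither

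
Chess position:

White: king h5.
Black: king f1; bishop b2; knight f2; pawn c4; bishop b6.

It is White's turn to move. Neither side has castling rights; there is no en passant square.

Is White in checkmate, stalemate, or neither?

White to move; white king on h5.
In check: no.
Legal moves for White: Kh6, Kg6, Kg5, Kh4.
White has 4 legal moves and is not in check → neither.

neither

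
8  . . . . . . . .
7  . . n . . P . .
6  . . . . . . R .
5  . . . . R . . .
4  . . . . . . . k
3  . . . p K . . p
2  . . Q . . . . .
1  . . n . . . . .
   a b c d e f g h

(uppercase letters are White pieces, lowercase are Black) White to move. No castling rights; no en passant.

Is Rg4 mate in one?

After Rg4: black king on h4; in check: yes, from the white rook on g4.
Black has 1 legal reply: Kxg4.
In check but a legal move exists → not checkmate.

no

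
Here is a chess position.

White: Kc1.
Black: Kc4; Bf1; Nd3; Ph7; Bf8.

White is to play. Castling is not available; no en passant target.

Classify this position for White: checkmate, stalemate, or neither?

White to move; white king on c1.
In check: yes, from the black knight on d3.
Legal moves for White: Kd2, Kc2, Kd1, Kb1.
White is in check but has 4 legal moves → neither.

neither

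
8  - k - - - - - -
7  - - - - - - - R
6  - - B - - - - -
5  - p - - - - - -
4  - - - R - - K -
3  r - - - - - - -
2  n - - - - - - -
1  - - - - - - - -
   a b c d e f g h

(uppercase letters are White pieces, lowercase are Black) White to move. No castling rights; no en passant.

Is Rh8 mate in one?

no

After Rh8: black king on b8; in check: yes, from the white rook on h8.
Black has 2 legal replies: Kc7, Ka7.
In check but a legal move exists → not checkmate.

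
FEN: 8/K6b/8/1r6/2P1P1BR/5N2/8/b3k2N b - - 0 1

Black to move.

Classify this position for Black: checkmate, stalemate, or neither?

neither

Black to move; black king on e1.
In check: yes, from the white knight on f3.
Legal moves for Black: Ke2, Kf1, Kd1.
Black is in check but has 3 legal moves → neither.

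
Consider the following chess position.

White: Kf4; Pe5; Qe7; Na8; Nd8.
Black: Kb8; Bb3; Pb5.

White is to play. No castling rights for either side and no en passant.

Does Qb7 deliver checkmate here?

After Qb7: black king on b8; in check: yes, from the white queen on b7.
King squares — a7: attacked by Qb7; b7: attacked by Nd8; c7: attacked by Qb7; a8: attacked by Qb7; c8: attacked by Qb7.
Black has no legal moves → checkmate.

yes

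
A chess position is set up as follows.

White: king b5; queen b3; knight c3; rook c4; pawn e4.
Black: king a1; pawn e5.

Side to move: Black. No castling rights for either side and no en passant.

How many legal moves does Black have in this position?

Black to move; king on a1.
In check: no.
Legal moves: none.
Count: 0.

0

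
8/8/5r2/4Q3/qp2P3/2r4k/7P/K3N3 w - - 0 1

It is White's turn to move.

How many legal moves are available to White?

2

White to move; king on a1.
In check: yes, from the black queen on a4.
Legal moves: Kb2, Kb1.
Count: 2.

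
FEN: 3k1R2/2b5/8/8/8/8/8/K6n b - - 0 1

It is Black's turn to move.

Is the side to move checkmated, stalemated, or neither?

Black to move; black king on d8.
In check: yes, from the white rook on f8.
King squares — c7: own bishop; d7: available; e7: available; c8: attacked by Rf8; e8: attacked by Rf8.
Legal moves for Black: Ke7, Kd7.
Black is in check but has 2 legal moves → neither.

neither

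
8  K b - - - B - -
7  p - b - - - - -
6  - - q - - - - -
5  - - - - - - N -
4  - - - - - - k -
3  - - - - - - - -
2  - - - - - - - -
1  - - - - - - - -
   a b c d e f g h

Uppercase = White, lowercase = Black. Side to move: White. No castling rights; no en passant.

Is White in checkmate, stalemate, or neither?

White to move; white king on a8.
In check: yes, from the black queen on c6.
King squares — a7: attacked by Bb8; b7: attacked by Qc6; b8: attacked by Bc7.
Legal moves for White: none.
In check with no legal moves → checkmate.

checkmate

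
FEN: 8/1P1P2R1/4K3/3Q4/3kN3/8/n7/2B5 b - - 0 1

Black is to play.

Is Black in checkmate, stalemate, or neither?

Black to move; black king on d4.
In check: yes, from the white queen on d5.
King squares — c3: attacked by Ne4; d3: attacked by Qd5; e3: attacked by Bc1; c4: attacked by Qd5; e4: attacked by Qd5; c5: attacked by Ne4; d5: attacked by Ke6; e5: attacked by Qd5.
Legal moves for Black: none.
In check with no legal moves → checkmate.

checkmate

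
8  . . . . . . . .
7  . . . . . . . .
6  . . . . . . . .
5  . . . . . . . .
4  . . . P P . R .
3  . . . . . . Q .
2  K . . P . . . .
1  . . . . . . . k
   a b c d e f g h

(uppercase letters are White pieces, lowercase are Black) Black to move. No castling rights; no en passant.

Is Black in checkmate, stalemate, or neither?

stalemate

Black to move; black king on h1.
In check: no.
King squares — g1: attacked by Qg3; g2: attacked by Qg3; h2: attacked by Qg3.
Legal moves for Black: none.
Not in check and no legal moves → stalemate.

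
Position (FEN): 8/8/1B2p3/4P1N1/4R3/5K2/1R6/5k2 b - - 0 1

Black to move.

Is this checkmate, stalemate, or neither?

stalemate

Black to move; black king on f1.
In check: no.
King squares — e1: attacked by Re4; g1: attacked by Bb6; e2: attacked by Rb2; f2: attacked by Rb2; g2: attacked by Rb2.
Legal moves for Black: none.
Not in check and no legal moves → stalemate.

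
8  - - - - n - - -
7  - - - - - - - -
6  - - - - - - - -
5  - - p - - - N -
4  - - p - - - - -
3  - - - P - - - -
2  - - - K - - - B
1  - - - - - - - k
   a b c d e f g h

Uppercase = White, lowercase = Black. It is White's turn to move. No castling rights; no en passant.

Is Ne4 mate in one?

no

After Ne4: black king on h1; in check: no.
Black is not in check, so this cannot be checkmate.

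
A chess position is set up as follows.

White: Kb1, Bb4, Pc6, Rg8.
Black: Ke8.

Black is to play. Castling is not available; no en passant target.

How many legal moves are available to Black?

1

Black to move; king on e8.
In check: yes, from the white rook on g8.
Legal moves: Kf7.
Count: 1.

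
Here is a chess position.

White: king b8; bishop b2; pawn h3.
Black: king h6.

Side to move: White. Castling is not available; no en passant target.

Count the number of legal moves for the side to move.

White to move; king on b8.
In check: no.
Legal moves: Kc8, Ka8, Kc7, Kb7, Ka7, Bh8, Bg7+, Bf6, Be5, Bd4, Bc3, Ba3, Bc1+, Ba1, h4.
Count: 15.

15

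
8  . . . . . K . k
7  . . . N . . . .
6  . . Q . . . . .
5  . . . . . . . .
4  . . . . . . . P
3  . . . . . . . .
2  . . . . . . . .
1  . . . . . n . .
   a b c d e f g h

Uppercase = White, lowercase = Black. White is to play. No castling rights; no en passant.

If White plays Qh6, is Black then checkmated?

After Qh6: black king on h8; in check: yes, from the white queen on h6.
King squares — g7: attacked by Qh6; h7: attacked by Qh6; g8: attacked by Kf8.
Black has no legal moves → checkmate.

yes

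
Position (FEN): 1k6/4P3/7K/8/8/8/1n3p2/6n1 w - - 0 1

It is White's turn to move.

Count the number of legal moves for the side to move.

White to move; king on h6.
In check: no.
Legal moves: Kh7, Kg7, Kg6, Kh5, Kg5, e8=Q+, e8=R+, e8=B, e8=N.
Count: 9.

9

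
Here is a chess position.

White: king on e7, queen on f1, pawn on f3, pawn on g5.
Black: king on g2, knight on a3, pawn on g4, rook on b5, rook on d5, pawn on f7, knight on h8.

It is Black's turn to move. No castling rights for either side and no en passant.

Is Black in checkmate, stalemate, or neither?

neither

Black to move; black king on g2.
In check: yes, from the white queen on f1.
King squares — f1: available; g1: attacked by Qf1; h1: attacked by Qf1; f2: attacked by Qf1; h2: available; f3: attacked by Qf1; g3: available; h3: attacked by Qf1.
Legal moves for Black: Kg3, Kh2, Kxf1.
Black is in check but has 3 legal moves → neither.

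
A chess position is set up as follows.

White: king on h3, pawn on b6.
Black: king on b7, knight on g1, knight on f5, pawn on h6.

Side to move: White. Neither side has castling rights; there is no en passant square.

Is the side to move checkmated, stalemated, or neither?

White to move; white king on h3.
In check: yes, from the black knight on g1.
King squares — g2: available; h2: available; g3: attacked by Nf5; g4: available; h4: attacked by Nf5.
Legal moves for White: Kg4, Kh2, Kg2.
White is in check but has 3 legal moves → neither.

neither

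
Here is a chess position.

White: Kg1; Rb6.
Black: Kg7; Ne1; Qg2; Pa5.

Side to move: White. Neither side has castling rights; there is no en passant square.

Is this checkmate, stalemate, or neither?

White to move; white king on g1.
In check: yes, from the black queen on g2.
King squares — f1: attacked by Qg2; h1: attacked by Qg2; f2: attacked by Qg2; g2: attacked by Ne1; h2: attacked by Qg2.
Legal moves for White: none.
In check with no legal moves → checkmate.

checkmate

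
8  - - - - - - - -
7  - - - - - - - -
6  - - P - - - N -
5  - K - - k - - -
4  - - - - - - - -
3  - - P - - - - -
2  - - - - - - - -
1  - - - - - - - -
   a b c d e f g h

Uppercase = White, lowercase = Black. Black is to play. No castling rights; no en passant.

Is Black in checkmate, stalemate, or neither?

Black to move; black king on e5.
In check: yes, from the white knight on g6.
Legal moves for Black: Kf6, Ke6, Kd6, Kf5, Kd5, Ke4.
Black is in check but has 6 legal moves → neither.

neither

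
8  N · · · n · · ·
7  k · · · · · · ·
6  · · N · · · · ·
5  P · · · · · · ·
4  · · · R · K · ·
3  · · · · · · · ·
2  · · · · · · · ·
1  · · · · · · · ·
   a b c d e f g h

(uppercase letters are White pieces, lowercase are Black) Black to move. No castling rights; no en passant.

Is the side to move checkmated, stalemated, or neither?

Black to move; black king on a7.
In check: yes, from the white knight on c6.
Legal moves for Black: Kxa8, Kb7, Ka6.
Black is in check but has 3 legal moves → neither.

neither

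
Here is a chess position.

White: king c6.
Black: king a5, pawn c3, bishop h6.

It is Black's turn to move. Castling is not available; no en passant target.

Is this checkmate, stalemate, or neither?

neither

Black to move; black king on a5.
In check: no.
Legal moves for Black: Bf8, Bg7, Bg5, Bf4, Be3, Bd2, Bc1, Ka6, Kb4, Ka4, c2.
Black has 11 legal moves and is not in check → neither.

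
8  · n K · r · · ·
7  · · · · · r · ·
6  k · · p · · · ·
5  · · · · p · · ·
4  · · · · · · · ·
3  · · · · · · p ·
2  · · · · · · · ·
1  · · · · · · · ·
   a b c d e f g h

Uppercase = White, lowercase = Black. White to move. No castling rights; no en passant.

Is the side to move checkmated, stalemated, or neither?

checkmate

White to move; white king on c8.
In check: yes, from the black rook on e8.
King squares — b7: attacked by Ka6; c7: attacked by Rf7; d7: attacked by Rf7; b8: attacked by Re8; d8: attacked by Re8.
Legal moves for White: none.
In check with no legal moves → checkmate.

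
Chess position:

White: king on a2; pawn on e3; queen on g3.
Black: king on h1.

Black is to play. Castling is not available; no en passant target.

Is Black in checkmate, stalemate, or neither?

Black to move; black king on h1.
In check: no.
King squares — g1: attacked by Qg3; g2: attacked by Qg3; h2: attacked by Qg3.
Legal moves for Black: none.
Not in check and no legal moves → stalemate.

stalemate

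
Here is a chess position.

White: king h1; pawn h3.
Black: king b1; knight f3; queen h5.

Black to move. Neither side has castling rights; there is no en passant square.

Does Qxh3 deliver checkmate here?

After Qxh3: white king on h1; in check: yes, from the black queen on h3.
King squares — g1: attacked by Nf3; g2: attacked by Qh3; h2: attacked by Nf3.
White has no legal moves → checkmate.

yes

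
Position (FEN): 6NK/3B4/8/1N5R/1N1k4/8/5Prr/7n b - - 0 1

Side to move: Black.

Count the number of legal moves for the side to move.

Black to move; king on d4.
In check: yes, from the white knight on b5.
Legal moves: Ke4, Kc4.
Count: 2.

2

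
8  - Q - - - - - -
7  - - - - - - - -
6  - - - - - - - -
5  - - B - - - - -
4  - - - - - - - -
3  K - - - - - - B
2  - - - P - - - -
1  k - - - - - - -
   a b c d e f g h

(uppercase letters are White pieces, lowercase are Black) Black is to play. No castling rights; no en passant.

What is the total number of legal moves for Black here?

Black to move; king on a1.
In check: no.
Legal moves: none.
Count: 0.

0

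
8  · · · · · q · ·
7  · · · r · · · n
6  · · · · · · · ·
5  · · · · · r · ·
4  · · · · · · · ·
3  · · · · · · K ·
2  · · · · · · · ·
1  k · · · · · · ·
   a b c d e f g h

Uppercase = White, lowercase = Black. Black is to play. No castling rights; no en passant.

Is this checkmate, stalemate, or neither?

neither

Black to move; black king on a1.
In check: no.
Legal moves for Black include: Qh8, Qg8+, Qe8, Qd8, Qc8, Qb8+, Qa8, Qg7+, Qf7, Qe7, Qh6, Qf6, Qd6+, Qc5, Qb4, Qa3+, Nf6, Ng5, ... (list truncated; more exist).
Black has legal moves and is not in check → neither.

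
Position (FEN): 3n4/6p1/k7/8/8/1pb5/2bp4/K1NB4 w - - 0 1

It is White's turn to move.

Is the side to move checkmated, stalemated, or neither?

White to move; white king on a1.
In check: yes, from the black bishop on c3.
King squares — b1: attacked by Bc2; a2: attacked by Pb3; b2: attacked by Bc3.
Legal moves for White: none.
In check with no legal moves → checkmate.

checkmate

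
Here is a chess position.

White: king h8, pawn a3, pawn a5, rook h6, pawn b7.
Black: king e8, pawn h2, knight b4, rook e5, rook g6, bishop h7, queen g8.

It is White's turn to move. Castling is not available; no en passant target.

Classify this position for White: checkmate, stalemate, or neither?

White to move; white king on h8.
In check: yes, from the black queen on g8.
King squares — g7: attacked by Rg6; h7: attacked by Qg8; g8: attacked by Rg6.
Legal moves for White: none.
In check with no legal moves → checkmate.

checkmate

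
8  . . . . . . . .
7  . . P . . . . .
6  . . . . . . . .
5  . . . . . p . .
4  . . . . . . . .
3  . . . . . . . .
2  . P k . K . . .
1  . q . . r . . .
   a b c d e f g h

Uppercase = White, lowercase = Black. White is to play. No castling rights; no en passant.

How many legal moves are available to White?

2

White to move; king on e2.
In check: yes, from the black rook on e1.
Legal moves: Kf3, Kf2.
Count: 2.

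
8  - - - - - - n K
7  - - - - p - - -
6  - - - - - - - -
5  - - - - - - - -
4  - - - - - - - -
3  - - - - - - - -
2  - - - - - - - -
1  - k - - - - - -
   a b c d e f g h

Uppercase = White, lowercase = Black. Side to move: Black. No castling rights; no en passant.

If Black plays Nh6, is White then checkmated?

no

After Nh6: white king on h8; in check: no.
White is not in check, so this cannot be checkmate.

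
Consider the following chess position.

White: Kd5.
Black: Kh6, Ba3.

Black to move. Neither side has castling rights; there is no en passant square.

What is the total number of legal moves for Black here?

Black to move; king on h6.
In check: no.
Legal moves: Kh7, Kg7, Kg6, Kh5, Kg5, Bf8, Be7, Bd6, Bc5, Bb4, Bb2, Bc1.
Count: 12.

12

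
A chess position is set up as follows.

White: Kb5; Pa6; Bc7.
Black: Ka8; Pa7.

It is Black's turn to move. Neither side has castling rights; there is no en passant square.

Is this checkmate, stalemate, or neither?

Black to move; black king on a8.
In check: no.
King squares — a7: own pawn; b7: attacked by Pa6; b8: attacked by Bc7.
Legal moves for Black: none.
Not in check and no legal moves → stalemate.

stalemate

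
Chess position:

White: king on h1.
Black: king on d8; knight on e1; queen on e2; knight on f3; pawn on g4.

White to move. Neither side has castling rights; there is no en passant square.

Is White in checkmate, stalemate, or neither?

White to move; white king on h1.
In check: no.
King squares — g1: attacked by Nf3; g2: attacked by Ne1; h2: attacked by Qe2.
Legal moves for White: none.
Not in check and no legal moves → stalemate.

stalemate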